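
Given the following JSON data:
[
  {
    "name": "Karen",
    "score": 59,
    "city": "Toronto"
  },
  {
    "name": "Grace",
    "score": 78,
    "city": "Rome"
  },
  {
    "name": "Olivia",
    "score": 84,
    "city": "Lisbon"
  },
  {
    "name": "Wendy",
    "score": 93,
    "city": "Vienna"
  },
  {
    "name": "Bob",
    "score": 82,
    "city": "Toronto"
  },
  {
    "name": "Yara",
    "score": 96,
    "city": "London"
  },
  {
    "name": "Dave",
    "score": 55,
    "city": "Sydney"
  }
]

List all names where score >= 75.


Filtering records where score >= 75:
  Karen (score=59) -> no
  Grace (score=78) -> YES
  Olivia (score=84) -> YES
  Wendy (score=93) -> YES
  Bob (score=82) -> YES
  Yara (score=96) -> YES
  Dave (score=55) -> no


ANSWER: Grace, Olivia, Wendy, Bob, Yara


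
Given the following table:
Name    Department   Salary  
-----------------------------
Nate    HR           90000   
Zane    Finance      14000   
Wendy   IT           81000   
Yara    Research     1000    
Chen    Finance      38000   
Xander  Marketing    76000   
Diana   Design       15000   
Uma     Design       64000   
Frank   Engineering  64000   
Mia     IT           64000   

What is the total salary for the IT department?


IT department members:
  Wendy: 81000
  Mia: 64000
Total = 81000 + 64000 = 145000

ANSWER: 145000


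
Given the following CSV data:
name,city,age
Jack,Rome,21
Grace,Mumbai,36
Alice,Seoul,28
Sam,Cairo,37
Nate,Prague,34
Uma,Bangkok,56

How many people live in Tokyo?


Scanning city column for 'Tokyo':
Total matches: 0

ANSWER: 0


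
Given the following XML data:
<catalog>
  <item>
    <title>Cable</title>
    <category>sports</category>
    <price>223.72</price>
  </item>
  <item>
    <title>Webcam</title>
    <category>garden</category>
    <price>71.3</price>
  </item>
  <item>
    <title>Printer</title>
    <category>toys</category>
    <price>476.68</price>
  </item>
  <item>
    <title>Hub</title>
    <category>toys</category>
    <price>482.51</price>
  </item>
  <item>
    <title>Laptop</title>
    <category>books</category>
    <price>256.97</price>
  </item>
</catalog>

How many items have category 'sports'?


Scanning <item> elements for <category>sports</category>:
  Item 1: Cable -> MATCH
Count: 1

ANSWER: 1


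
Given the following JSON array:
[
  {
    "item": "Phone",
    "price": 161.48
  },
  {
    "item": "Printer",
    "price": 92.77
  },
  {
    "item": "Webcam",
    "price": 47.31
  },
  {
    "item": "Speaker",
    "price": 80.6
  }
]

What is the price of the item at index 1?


Array index 1 -> Printer
price = 92.77

ANSWER: 92.77


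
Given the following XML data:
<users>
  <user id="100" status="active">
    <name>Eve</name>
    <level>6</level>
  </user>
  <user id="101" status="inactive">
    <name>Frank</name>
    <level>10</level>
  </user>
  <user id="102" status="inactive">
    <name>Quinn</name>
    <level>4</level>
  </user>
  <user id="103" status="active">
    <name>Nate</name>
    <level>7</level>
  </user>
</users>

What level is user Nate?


Finding user: Nate
<level>7</level>

ANSWER: 7


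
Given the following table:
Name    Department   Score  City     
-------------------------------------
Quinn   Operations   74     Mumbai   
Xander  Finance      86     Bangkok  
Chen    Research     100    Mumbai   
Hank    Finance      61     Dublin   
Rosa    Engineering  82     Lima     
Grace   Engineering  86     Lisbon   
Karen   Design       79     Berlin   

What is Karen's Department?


Row 7: Karen
Department = Design

ANSWER: Design


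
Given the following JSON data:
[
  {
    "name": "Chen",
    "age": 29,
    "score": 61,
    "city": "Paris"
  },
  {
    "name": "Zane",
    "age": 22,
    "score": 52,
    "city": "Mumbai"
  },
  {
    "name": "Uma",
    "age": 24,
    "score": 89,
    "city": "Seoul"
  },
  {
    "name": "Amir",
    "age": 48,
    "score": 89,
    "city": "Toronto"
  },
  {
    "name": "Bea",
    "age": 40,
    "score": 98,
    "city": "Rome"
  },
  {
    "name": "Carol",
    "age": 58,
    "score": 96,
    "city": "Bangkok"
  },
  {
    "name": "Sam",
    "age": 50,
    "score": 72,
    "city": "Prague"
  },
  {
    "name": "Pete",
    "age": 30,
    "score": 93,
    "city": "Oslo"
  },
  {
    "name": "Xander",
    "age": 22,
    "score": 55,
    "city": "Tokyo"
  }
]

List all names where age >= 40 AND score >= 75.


Checking both conditions:
  Chen (age=29, score=61) -> no
  Zane (age=22, score=52) -> no
  Uma (age=24, score=89) -> no
  Amir (age=48, score=89) -> YES
  Bea (age=40, score=98) -> YES
  Carol (age=58, score=96) -> YES
  Sam (age=50, score=72) -> no
  Pete (age=30, score=93) -> no
  Xander (age=22, score=55) -> no


ANSWER: Amir, Bea, Carol


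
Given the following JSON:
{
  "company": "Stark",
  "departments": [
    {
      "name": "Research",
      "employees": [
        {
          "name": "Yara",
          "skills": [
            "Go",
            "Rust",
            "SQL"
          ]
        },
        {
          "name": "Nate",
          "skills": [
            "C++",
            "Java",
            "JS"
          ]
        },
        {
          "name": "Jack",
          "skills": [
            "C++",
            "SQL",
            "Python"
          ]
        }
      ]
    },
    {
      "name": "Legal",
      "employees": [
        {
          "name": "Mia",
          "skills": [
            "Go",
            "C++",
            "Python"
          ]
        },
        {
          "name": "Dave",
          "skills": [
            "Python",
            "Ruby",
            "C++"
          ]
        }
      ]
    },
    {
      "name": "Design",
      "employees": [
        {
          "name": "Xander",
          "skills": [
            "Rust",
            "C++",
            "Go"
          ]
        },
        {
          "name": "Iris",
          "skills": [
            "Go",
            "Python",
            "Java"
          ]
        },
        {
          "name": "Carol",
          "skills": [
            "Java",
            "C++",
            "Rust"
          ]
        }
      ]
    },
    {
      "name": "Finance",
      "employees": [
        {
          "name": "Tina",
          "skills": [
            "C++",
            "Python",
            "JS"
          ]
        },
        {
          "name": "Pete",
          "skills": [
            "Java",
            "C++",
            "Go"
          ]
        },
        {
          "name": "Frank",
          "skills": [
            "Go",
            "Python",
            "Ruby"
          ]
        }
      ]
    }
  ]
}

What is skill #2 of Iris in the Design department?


Path: departments[2].employees[1].skills[1]
Value: Python

ANSWER: Python


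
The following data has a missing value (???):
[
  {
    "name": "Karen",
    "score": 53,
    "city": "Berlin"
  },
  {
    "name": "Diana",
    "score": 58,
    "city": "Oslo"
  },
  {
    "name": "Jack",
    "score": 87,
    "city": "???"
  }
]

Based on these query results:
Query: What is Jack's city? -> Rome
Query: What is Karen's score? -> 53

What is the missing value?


The missing value is Jack's city
From query: Jack's city = Rome

ANSWER: Rome


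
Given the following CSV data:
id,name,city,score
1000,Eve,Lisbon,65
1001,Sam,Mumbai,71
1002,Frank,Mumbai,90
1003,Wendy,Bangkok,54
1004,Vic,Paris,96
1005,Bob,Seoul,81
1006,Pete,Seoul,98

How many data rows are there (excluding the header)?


Counting rows (excluding header):
Header: id,name,city,score
Data rows: 7

ANSWER: 7


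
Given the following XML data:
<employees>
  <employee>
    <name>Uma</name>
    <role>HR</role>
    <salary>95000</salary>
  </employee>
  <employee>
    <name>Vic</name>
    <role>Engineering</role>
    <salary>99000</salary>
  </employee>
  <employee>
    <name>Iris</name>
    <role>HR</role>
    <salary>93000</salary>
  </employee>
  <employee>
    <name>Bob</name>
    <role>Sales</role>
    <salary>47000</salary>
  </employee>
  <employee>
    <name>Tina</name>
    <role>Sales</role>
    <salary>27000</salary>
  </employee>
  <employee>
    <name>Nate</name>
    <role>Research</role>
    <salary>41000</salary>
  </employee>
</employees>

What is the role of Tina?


Searching for <employee> with <name>Tina</name>
Found at position 5
<role>Sales</role>

ANSWER: Sales


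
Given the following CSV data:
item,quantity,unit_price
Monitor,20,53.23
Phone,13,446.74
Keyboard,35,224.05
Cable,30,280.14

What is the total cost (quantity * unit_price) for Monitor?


Row: Monitor
quantity = 20
unit_price = 53.23
total = 20 * 53.23 = 1064.6

ANSWER: 1064.6


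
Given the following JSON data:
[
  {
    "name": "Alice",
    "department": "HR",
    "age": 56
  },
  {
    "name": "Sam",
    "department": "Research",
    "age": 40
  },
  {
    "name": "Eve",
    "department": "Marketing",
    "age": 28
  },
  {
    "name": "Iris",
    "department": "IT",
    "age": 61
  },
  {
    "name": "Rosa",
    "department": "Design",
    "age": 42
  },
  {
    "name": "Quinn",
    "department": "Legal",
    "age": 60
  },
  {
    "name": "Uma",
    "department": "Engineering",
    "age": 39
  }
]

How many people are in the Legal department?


Scanning records for department = Legal
  Record 5: Quinn
Count: 1

ANSWER: 1


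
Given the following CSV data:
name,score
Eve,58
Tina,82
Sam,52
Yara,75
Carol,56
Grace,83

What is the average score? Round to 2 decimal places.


Scores: 58, 82, 52, 75, 56, 83
Sum = 406
Count = 6
Average = 406 / 6 = 67.67

ANSWER: 67.67


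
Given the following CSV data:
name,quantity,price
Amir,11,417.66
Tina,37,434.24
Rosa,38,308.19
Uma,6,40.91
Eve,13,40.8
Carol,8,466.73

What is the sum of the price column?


Values in 'price' column:
  Row 1: 417.66
  Row 2: 434.24
  Row 3: 308.19
  Row 4: 40.91
  Row 5: 40.8
  Row 6: 466.73
Sum = 417.66 + 434.24 + 308.19 + 40.91 + 40.8 + 466.73 = 1708.53

ANSWER: 1708.53


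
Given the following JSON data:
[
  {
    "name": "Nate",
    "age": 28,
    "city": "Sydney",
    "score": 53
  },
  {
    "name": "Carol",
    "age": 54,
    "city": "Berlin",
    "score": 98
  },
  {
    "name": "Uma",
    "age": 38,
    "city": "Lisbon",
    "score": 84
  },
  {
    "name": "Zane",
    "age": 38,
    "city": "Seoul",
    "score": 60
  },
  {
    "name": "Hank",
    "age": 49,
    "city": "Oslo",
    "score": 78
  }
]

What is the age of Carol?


Looking up record where name = Carol
Record index: 1
Field 'age' = 54

ANSWER: 54


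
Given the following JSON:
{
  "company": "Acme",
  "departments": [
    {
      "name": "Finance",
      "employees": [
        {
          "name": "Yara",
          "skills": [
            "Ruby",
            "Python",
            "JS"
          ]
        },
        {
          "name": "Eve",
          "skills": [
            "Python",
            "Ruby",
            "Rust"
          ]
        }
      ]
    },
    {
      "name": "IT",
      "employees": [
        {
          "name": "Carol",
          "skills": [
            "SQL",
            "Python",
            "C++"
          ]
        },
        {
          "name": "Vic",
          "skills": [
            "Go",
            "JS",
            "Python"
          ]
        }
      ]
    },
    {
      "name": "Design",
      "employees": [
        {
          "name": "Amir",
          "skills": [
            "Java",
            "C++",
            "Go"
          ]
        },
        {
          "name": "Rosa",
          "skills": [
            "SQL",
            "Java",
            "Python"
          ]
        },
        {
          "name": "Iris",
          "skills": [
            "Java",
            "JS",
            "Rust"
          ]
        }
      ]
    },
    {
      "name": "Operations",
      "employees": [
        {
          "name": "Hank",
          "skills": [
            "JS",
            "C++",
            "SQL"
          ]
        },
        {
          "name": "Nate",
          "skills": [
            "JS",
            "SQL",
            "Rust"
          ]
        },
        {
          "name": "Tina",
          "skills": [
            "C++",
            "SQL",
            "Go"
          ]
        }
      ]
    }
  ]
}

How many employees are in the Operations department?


Path: departments[3].employees
Count: 3

ANSWER: 3


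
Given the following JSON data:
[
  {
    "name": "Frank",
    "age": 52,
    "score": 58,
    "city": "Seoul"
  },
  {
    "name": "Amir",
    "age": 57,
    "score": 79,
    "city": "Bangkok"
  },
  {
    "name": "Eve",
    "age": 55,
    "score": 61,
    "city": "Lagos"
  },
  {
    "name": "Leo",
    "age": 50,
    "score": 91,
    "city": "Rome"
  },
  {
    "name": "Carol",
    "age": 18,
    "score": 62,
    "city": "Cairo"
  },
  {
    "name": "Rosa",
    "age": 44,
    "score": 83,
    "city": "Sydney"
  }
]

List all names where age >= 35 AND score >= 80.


Checking both conditions:
  Frank (age=52, score=58) -> no
  Amir (age=57, score=79) -> no
  Eve (age=55, score=61) -> no
  Leo (age=50, score=91) -> YES
  Carol (age=18, score=62) -> no
  Rosa (age=44, score=83) -> YES


ANSWER: Leo, Rosa


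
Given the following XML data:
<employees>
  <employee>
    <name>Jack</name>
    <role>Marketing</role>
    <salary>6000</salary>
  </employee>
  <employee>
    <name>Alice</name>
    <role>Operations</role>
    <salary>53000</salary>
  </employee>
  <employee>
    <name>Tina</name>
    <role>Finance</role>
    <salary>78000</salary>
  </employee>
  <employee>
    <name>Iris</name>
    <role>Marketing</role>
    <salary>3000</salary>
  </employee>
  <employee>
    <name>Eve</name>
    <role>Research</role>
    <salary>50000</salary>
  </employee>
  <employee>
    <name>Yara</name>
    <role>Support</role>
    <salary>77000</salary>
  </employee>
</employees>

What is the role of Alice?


Searching for <employee> with <name>Alice</name>
Found at position 2
<role>Operations</role>

ANSWER: Operations


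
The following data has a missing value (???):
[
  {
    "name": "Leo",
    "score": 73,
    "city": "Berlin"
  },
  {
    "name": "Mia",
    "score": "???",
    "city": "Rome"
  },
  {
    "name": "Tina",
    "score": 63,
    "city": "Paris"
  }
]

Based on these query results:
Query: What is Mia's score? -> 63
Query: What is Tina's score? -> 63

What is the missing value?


The missing value is Mia's score
From query: Mia's score = 63

ANSWER: 63


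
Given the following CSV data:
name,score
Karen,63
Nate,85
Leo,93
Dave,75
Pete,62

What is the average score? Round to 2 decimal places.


Scores: 63, 85, 93, 75, 62
Sum = 378
Count = 5
Average = 378 / 5 = 75.60

ANSWER: 75.60


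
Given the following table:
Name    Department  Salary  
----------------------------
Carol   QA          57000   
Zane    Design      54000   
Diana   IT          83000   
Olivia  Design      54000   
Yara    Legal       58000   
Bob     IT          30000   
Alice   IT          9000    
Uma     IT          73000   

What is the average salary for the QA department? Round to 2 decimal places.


QA department members:
  Carol: 57000
Sum = 57000
Count = 1
Average = 57000 / 1 = 57000.00

ANSWER: 57000.00


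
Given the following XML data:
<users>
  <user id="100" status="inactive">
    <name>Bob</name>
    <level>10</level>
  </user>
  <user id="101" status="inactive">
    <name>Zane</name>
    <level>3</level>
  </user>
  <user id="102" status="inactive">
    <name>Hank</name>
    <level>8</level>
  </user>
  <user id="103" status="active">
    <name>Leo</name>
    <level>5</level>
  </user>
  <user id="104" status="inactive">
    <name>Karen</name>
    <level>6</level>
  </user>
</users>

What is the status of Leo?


Finding user with name = Leo
user id="103" status="active"

ANSWER: active


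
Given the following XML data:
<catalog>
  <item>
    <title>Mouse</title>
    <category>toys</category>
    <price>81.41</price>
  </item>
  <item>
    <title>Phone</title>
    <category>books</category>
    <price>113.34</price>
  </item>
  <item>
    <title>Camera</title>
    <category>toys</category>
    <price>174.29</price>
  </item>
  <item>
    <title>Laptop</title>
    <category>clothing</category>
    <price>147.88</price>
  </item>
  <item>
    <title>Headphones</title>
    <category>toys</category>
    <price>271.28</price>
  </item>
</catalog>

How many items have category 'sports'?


Scanning <item> elements for <category>sports</category>:
Count: 0

ANSWER: 0


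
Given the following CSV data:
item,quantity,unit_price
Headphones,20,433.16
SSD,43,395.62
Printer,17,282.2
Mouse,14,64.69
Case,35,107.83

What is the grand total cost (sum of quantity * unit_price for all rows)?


Computing row totals:
  Headphones: 20 * 433.16 = 8663.2
  SSD: 43 * 395.62 = 17011.66
  Printer: 17 * 282.2 = 4797.4
  Mouse: 14 * 64.69 = 905.66
  Case: 35 * 107.83 = 3774.05
Grand total = 8663.2 + 17011.66 + 4797.4 + 905.66 + 3774.05 = 35151.97

ANSWER: 35151.97


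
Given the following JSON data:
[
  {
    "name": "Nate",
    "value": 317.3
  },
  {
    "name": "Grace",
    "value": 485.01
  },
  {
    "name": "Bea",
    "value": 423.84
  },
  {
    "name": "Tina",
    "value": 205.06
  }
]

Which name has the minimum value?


Comparing values:
  Nate: 317.3
  Grace: 485.01
  Bea: 423.84
  Tina: 205.06
Minimum: Tina (205.06)

ANSWER: Tina


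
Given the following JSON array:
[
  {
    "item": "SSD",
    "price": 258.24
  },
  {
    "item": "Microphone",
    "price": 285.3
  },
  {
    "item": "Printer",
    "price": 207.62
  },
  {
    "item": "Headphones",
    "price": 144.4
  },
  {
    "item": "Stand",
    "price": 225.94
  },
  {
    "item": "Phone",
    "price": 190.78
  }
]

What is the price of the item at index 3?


Array index 3 -> Headphones
price = 144.4

ANSWER: 144.4


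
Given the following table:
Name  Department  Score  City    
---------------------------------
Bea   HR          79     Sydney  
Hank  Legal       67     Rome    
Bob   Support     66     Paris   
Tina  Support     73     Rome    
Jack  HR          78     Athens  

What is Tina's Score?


Row 4: Tina
Score = 73

ANSWER: 73


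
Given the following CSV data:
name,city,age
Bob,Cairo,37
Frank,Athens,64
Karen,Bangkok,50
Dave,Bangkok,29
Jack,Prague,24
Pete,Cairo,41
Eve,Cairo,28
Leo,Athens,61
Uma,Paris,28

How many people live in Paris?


Scanning city column for 'Paris':
  Row 9: Uma -> MATCH
Total matches: 1

ANSWER: 1


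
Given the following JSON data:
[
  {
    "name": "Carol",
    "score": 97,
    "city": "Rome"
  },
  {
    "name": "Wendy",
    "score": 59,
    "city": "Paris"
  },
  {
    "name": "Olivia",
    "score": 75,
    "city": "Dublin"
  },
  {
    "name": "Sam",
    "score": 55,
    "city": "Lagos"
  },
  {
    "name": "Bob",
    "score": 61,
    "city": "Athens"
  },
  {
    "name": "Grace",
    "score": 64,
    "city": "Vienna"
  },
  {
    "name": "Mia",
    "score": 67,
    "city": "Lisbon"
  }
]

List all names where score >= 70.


Filtering records where score >= 70:
  Carol (score=97) -> YES
  Wendy (score=59) -> no
  Olivia (score=75) -> YES
  Sam (score=55) -> no
  Bob (score=61) -> no
  Grace (score=64) -> no
  Mia (score=67) -> no


ANSWER: Carol, Olivia


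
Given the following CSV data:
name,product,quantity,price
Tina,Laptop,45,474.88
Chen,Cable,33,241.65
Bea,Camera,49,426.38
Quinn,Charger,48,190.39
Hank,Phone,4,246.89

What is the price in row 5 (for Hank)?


Row 5: Hank
Column 'price' = 246.89

ANSWER: 246.89


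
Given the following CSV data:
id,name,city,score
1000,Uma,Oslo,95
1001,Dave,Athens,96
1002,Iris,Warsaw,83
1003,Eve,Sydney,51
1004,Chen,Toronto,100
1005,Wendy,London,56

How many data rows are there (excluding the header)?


Counting rows (excluding header):
Header: id,name,city,score
Data rows: 6

ANSWER: 6


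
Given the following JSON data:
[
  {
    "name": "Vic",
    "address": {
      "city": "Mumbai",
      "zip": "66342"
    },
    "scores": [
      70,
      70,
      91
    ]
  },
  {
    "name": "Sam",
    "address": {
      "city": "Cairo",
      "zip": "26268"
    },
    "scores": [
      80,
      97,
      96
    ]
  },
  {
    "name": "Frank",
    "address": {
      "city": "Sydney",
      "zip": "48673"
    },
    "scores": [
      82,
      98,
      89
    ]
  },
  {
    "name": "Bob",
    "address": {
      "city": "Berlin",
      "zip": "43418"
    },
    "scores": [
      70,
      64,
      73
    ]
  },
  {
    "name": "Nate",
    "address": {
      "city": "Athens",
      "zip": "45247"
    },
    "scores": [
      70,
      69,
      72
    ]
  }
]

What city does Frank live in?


Path: records[2].address.city
Value: Sydney

ANSWER: Sydney


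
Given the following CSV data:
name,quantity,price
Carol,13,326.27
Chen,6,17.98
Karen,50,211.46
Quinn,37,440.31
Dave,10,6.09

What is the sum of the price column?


Values in 'price' column:
  Row 1: 326.27
  Row 2: 17.98
  Row 3: 211.46
  Row 4: 440.31
  Row 5: 6.09
Sum = 326.27 + 17.98 + 211.46 + 440.31 + 6.09 = 1002.11

ANSWER: 1002.11


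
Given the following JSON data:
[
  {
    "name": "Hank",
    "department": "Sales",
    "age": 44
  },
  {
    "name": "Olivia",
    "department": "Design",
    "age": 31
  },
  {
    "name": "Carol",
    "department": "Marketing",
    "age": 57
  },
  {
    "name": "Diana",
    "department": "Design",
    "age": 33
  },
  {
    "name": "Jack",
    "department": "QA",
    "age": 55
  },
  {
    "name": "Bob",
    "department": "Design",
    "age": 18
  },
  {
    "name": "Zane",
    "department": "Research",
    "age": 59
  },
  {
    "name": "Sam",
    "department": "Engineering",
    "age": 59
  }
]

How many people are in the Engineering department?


Scanning records for department = Engineering
  Record 7: Sam
Count: 1

ANSWER: 1


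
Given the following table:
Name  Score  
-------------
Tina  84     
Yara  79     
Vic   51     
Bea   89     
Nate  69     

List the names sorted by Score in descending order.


Sorting by Score (descending):
  Bea: 89
  Tina: 84
  Yara: 79
  Nate: 69
  Vic: 51


ANSWER: Bea, Tina, Yara, Nate, Vic


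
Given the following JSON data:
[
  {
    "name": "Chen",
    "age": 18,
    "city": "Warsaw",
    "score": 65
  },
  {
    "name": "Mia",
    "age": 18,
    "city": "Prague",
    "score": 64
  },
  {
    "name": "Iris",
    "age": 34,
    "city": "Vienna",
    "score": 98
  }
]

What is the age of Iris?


Looking up record where name = Iris
Record index: 2
Field 'age' = 34

ANSWER: 34


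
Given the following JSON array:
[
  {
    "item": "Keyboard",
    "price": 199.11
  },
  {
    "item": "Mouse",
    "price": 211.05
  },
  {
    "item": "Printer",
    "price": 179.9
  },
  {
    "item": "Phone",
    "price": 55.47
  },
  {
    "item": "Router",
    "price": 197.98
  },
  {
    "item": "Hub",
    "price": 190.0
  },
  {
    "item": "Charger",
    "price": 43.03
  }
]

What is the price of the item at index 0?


Array index 0 -> Keyboard
price = 199.11

ANSWER: 199.11


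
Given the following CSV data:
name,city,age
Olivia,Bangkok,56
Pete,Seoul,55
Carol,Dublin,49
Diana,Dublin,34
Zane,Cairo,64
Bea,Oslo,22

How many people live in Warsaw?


Scanning city column for 'Warsaw':
Total matches: 0

ANSWER: 0


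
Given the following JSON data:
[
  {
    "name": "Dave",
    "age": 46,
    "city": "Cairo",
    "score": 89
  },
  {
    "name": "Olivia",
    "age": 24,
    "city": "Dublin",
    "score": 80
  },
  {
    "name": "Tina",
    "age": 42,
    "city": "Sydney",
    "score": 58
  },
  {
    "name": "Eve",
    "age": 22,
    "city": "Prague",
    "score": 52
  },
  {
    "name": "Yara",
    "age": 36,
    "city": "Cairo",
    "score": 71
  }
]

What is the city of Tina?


Looking up record where name = Tina
Record index: 2
Field 'city' = Sydney

ANSWER: Sydney


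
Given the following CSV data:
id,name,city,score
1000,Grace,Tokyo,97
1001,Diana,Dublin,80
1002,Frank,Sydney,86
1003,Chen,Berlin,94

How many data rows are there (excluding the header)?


Counting rows (excluding header):
Header: id,name,city,score
Data rows: 4

ANSWER: 4


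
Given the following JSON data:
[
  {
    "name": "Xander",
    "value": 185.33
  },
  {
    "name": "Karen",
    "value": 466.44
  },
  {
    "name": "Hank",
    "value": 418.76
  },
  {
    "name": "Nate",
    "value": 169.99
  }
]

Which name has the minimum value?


Comparing values:
  Xander: 185.33
  Karen: 466.44
  Hank: 418.76
  Nate: 169.99
Minimum: Nate (169.99)

ANSWER: Nate


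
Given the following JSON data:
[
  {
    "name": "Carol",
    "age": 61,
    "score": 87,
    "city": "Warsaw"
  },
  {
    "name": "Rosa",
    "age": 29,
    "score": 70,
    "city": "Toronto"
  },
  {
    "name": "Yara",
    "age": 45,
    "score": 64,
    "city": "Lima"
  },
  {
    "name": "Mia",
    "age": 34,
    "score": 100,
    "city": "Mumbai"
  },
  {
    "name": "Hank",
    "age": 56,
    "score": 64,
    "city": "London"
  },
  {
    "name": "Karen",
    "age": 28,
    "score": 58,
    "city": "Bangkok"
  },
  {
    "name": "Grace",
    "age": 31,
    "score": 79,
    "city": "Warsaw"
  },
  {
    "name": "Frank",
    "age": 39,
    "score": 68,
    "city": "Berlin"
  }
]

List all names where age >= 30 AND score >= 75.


Checking both conditions:
  Carol (age=61, score=87) -> YES
  Rosa (age=29, score=70) -> no
  Yara (age=45, score=64) -> no
  Mia (age=34, score=100) -> YES
  Hank (age=56, score=64) -> no
  Karen (age=28, score=58) -> no
  Grace (age=31, score=79) -> YES
  Frank (age=39, score=68) -> no


ANSWER: Carol, Mia, Grace


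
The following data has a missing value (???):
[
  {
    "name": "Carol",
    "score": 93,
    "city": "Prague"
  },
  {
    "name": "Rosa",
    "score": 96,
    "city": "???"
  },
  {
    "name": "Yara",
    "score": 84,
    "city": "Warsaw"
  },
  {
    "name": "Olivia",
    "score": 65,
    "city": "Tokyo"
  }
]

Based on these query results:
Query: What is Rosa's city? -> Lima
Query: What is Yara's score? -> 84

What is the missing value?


The missing value is Rosa's city
From query: Rosa's city = Lima

ANSWER: Lima


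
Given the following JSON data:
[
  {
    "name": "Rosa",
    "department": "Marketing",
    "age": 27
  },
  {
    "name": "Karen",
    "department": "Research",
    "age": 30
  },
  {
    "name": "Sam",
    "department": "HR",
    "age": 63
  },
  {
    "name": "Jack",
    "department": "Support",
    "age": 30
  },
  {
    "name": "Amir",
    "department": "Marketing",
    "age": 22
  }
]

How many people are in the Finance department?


Scanning records for department = Finance
  No matches found
Count: 0

ANSWER: 0


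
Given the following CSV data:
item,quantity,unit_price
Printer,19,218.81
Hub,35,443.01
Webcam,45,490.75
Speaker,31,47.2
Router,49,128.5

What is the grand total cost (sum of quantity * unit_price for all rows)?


Computing row totals:
  Printer: 19 * 218.81 = 4157.39
  Hub: 35 * 443.01 = 15505.35
  Webcam: 45 * 490.75 = 22083.75
  Speaker: 31 * 47.2 = 1463.2
  Router: 49 * 128.5 = 6296.5
Grand total = 4157.39 + 15505.35 + 22083.75 + 1463.2 + 6296.5 = 49506.19

ANSWER: 49506.19


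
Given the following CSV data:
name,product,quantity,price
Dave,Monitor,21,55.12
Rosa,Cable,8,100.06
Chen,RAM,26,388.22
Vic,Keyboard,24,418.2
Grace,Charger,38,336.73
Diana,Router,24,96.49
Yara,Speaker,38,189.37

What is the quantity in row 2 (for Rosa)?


Row 2: Rosa
Column 'quantity' = 8

ANSWER: 8


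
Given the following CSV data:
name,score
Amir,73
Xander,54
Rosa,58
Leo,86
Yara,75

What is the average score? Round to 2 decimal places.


Scores: 73, 54, 58, 86, 75
Sum = 346
Count = 5
Average = 346 / 5 = 69.20

ANSWER: 69.20


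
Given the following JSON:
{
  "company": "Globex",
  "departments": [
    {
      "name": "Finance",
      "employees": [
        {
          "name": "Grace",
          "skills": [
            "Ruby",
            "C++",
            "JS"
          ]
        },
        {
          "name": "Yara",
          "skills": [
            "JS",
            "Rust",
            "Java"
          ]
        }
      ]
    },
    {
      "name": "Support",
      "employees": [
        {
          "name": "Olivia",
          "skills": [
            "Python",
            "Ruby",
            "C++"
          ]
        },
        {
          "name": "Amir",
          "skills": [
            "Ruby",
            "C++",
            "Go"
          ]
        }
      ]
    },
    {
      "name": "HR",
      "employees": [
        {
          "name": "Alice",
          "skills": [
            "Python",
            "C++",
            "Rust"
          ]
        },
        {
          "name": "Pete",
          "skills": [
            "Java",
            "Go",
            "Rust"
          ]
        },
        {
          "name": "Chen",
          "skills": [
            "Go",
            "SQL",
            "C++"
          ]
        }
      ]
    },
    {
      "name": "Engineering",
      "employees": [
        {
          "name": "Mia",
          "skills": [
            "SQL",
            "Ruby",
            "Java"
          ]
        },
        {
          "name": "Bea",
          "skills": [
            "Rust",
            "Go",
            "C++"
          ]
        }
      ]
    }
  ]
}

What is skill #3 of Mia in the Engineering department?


Path: departments[3].employees[0].skills[2]
Value: Java

ANSWER: Java


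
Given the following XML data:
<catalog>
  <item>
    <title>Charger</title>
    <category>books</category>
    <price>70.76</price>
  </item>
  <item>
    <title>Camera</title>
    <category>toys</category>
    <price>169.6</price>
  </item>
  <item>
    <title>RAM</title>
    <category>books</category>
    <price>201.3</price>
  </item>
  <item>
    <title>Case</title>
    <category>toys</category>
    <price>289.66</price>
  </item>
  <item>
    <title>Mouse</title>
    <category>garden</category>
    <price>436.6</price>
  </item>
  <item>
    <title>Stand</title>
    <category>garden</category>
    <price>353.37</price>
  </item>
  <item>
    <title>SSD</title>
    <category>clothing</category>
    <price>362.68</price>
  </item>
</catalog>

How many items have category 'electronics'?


Scanning <item> elements for <category>electronics</category>:
Count: 0

ANSWER: 0


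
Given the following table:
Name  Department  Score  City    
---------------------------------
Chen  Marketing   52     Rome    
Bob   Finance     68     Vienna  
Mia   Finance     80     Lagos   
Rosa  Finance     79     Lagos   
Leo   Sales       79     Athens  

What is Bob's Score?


Row 2: Bob
Score = 68

ANSWER: 68


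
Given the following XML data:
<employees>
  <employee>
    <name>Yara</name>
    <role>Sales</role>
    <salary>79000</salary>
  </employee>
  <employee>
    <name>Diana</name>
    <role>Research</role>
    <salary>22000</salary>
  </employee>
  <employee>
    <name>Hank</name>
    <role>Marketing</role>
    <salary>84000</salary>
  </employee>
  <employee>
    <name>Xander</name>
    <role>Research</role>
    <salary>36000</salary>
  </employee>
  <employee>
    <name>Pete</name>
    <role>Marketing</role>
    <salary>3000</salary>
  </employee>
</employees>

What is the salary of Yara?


Searching for <employee> with <name>Yara</name>
Found at position 1
<salary>79000</salary>

ANSWER: 79000


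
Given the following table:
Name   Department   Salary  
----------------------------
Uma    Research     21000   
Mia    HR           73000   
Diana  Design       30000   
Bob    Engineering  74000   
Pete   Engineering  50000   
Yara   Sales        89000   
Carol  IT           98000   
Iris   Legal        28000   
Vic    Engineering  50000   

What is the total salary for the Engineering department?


Engineering department members:
  Bob: 74000
  Pete: 50000
  Vic: 50000
Total = 74000 + 50000 + 50000 = 174000

ANSWER: 174000


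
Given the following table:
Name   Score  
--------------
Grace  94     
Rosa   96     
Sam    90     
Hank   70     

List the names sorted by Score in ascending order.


Sorting by Score (ascending):
  Hank: 70
  Sam: 90
  Grace: 94
  Rosa: 96


ANSWER: Hank, Sam, Grace, Rosa


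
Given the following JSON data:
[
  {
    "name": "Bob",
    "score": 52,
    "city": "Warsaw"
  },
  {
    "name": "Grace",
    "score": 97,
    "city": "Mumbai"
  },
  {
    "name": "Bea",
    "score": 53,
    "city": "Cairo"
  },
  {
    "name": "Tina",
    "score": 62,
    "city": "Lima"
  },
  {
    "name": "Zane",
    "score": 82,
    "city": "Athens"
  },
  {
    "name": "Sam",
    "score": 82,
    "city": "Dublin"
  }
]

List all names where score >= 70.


Filtering records where score >= 70:
  Bob (score=52) -> no
  Grace (score=97) -> YES
  Bea (score=53) -> no
  Tina (score=62) -> no
  Zane (score=82) -> YES
  Sam (score=82) -> YES


ANSWER: Grace, Zane, Sam


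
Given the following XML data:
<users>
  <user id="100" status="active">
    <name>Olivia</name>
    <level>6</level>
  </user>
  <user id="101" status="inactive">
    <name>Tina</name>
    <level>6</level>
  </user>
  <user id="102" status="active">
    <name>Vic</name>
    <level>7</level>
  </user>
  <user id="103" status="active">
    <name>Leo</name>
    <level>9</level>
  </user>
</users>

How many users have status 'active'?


Counting users with status='active':
  Olivia (id=100) -> MATCH
  Vic (id=102) -> MATCH
  Leo (id=103) -> MATCH
Count: 3

ANSWER: 3


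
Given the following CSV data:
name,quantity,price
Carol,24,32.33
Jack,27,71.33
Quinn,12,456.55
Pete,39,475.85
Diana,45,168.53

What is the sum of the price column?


Values in 'price' column:
  Row 1: 32.33
  Row 2: 71.33
  Row 3: 456.55
  Row 4: 475.85
  Row 5: 168.53
Sum = 32.33 + 71.33 + 456.55 + 475.85 + 168.53 = 1204.59

ANSWER: 1204.59


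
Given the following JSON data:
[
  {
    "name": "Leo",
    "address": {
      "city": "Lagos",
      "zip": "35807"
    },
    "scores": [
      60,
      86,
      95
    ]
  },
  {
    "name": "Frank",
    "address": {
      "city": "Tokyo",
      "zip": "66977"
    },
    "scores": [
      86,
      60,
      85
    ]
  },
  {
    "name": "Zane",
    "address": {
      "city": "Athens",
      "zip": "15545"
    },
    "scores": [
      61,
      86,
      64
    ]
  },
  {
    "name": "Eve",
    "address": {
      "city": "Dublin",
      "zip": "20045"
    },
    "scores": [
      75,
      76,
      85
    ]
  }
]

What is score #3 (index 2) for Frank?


Path: records[1].scores[2]
Value: 85

ANSWER: 85


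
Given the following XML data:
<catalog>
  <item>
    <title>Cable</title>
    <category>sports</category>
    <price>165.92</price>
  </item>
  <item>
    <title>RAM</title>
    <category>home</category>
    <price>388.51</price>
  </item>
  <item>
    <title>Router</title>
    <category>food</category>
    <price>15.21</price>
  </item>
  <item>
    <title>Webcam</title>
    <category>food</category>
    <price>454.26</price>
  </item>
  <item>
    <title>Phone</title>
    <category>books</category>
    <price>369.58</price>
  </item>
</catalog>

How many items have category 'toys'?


Scanning <item> elements for <category>toys</category>:
Count: 0

ANSWER: 0


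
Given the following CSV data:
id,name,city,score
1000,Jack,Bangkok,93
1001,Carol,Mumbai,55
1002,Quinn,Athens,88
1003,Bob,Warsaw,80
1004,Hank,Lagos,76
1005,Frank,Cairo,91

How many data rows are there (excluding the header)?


Counting rows (excluding header):
Header: id,name,city,score
Data rows: 6

ANSWER: 6


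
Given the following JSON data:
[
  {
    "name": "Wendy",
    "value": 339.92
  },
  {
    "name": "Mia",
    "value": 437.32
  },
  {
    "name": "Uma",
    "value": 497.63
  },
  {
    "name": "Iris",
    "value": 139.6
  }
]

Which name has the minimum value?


Comparing values:
  Wendy: 339.92
  Mia: 437.32
  Uma: 497.63
  Iris: 139.6
Minimum: Iris (139.6)

ANSWER: Iris


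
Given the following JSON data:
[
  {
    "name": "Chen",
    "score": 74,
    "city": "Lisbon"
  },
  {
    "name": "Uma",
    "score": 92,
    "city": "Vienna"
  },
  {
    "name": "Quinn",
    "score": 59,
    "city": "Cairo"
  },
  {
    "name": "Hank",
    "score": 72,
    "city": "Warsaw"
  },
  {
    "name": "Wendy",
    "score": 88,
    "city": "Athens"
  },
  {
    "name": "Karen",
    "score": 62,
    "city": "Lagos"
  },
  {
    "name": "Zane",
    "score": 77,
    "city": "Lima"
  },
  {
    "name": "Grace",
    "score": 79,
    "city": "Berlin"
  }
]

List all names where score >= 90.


Filtering records where score >= 90:
  Chen (score=74) -> no
  Uma (score=92) -> YES
  Quinn (score=59) -> no
  Hank (score=72) -> no
  Wendy (score=88) -> no
  Karen (score=62) -> no
  Zane (score=77) -> no
  Grace (score=79) -> no


ANSWER: Uma


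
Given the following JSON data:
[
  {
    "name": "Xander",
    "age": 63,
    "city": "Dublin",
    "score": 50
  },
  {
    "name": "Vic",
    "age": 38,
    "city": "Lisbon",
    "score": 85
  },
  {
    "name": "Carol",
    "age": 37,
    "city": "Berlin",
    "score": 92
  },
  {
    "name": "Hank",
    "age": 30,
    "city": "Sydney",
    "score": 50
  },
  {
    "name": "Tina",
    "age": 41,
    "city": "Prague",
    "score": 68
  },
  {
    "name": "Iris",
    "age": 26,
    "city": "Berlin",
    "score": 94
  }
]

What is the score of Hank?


Looking up record where name = Hank
Record index: 3
Field 'score' = 50

ANSWER: 50


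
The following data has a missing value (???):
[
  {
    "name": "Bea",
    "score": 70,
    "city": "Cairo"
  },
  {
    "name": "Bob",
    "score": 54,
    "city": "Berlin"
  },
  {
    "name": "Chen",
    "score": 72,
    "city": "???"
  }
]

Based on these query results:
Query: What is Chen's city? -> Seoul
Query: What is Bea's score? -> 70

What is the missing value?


The missing value is Chen's city
From query: Chen's city = Seoul

ANSWER: Seoul


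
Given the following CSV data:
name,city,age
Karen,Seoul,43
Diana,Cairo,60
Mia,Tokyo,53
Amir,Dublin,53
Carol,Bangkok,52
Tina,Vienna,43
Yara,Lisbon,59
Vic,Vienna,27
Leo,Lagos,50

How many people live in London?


Scanning city column for 'London':
Total matches: 0

ANSWER: 0


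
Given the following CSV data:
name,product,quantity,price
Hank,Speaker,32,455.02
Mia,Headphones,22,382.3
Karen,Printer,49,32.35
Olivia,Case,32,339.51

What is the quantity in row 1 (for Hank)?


Row 1: Hank
Column 'quantity' = 32

ANSWER: 32


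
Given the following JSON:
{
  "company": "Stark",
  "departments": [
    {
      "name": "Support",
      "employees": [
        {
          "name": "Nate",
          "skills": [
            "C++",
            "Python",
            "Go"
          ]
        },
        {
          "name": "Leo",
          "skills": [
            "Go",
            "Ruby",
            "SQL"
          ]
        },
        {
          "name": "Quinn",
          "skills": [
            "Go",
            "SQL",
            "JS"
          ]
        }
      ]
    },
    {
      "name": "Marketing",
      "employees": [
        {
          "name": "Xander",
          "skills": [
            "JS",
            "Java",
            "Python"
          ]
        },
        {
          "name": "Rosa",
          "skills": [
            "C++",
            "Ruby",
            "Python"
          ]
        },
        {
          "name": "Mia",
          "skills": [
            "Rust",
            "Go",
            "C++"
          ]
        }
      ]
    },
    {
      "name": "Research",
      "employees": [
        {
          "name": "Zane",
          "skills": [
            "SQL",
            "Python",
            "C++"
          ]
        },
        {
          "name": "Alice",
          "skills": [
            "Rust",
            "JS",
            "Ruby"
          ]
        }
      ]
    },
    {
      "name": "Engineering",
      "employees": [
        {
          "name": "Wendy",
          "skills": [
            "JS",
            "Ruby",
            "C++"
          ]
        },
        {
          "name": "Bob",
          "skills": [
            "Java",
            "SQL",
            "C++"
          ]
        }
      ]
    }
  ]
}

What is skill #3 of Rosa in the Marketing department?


Path: departments[1].employees[1].skills[2]
Value: Python

ANSWER: Python


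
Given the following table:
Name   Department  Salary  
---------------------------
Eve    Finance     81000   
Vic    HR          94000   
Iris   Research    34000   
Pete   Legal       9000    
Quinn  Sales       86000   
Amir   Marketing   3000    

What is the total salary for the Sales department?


Sales department members:
  Quinn: 86000
Total = 86000 = 86000

ANSWER: 86000
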